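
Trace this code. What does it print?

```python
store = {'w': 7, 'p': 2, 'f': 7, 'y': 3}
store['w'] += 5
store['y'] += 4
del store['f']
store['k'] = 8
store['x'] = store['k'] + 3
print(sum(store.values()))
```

40

store['w'] = 7+5 = 12 → {'w': 12, 'p': 2, 'f': 7, 'y': 3}
store['y'] = 3+4 = 7 → {'w': 12, 'p': 2, 'f': 7, 'y': 7}
del 'f' → {'w': 12, 'p': 2, 'y': 7}
store['k'] = 8 → {'w': 12, 'p': 2, 'y': 7, 'k': 8}
store['x'] = store['k']+3 = 11 → {'w': 12, 'p': 2, 'y': 7, 'k': 8, 'x': 11}
sum of values = 40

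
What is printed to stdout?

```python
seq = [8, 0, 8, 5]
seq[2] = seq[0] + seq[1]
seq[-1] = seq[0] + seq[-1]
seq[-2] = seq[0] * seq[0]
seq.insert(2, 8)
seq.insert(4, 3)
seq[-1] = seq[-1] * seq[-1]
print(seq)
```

[8, 0, 8, 64, 3, 169]

seq[2] = seq[0]+seq[1] = 8+0 = 8 → [8, 0, 8, 5]
seq[-1] = seq[0]+seq[-1] = 8+5 = 13 → [8, 0, 8, 13]
seq[-2] = seq[0]*seq[0] = 8*8 = 64 → [8, 0, 64, 13]
insert 8 at 2 → [8, 0, 8, 64, 13]
insert 3 at 4 → [8, 0, 8, 64, 3, 13]
seq[-1] = seq[-1]*seq[-1] = 13*13 = 169 → [8, 0, 8, 64, 3, 169]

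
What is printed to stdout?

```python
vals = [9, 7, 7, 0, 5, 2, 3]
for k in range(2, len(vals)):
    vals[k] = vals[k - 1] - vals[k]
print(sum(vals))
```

k=2: vals[2] = 7-7 = 0 → [9, 7, 0, 0, 5, 2, 3]
k=3: vals[3] = 0-0 = 0 → [9, 7, 0, 0, 5, 2, 3]
k=4: vals[4] = 0-5 = -5 → [9, 7, 0, 0, -5, 2, 3]
k=5: vals[5] = (-5)-2 = -7 → [9, 7, 0, 0, -5, -7, 3]
k=6: vals[6] = (-7)-3 = -10 → [9, 7, 0, 0, -5, -7, -10]
sum = -6

-6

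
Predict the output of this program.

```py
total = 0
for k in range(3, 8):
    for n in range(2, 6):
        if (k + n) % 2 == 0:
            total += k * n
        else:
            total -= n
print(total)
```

k=3,n=2: odd sum, total = 0-2 = -2
k=3,n=3: even sum, total = (-2)+9 = 7
k=3,n=4: odd sum, total = 7-4 = 3
k=3,n=5: even sum, total = 3+15 = 18
k=4,n=2: even sum, total = 18+8 = 26
k=4,n=3: odd sum, total = 26-3 = 23
k=4,n=4: even sum, total = 23+16 = 39
k=4,n=5: odd sum, total = 39-5 = 34
k=5,n=2: odd sum, total = 34-2 = 32
k=5,n=3: even sum, total = 32+15 = 47
k=5,n=4: odd sum, total = 47-4 = 43
k=5,n=5: even sum, total = 43+25 = 68
k=6,n=2: even sum, total = 68+12 = 80
k=6,n=3: odd sum, total = 80-3 = 77
k=6,n=4: even sum, total = 77+24 = 101
k=6,n=5: odd sum, total = 101-5 = 96
k=7,n=2: odd sum, total = 96-2 = 94
k=7,n=3: even sum, total = 94+21 = 115
k=7,n=4: odd sum, total = 115-4 = 111
k=7,n=5: even sum, total = 111+35 = 146

146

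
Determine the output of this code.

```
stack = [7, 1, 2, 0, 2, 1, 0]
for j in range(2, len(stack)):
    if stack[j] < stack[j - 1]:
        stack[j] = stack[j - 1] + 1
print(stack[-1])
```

j=2: 2>=1, unchanged → [7, 1, 2, 0, 2, 1, 0]
j=3: 0<2, stack[3] = 2+1 = 3 → [7, 1, 2, 3, 2, 1, 0]
j=4: 2<3, stack[4] = 3+1 = 4 → [7, 1, 2, 3, 4, 1, 0]
j=5: 1<4, stack[5] = 4+1 = 5 → [7, 1, 2, 3, 4, 5, 0]
j=6: 0<5, stack[6] = 5+1 = 6 → [7, 1, 2, 3, 4, 5, 6]

6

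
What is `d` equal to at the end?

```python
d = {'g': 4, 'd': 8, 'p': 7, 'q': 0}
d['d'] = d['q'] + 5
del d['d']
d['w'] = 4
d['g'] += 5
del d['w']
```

d['d'] = d['q']+5 = 5 → {'g': 4, 'd': 5, 'p': 7, 'q': 0}
del 'd' → {'g': 4, 'p': 7, 'q': 0}
d['w'] = 4 → {'g': 4, 'p': 7, 'q': 0, 'w': 4}
d['g'] = 4+5 = 9 → {'g': 9, 'p': 7, 'q': 0, 'w': 4}
del 'w' → {'g': 9, 'p': 7, 'q': 0}

{'g': 9, 'p': 7, 'q': 0}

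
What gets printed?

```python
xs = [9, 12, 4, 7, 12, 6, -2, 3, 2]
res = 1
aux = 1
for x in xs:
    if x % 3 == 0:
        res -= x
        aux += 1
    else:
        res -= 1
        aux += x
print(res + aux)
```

-28

x=9: %3==0, res = 1-9 = -8; aux=2
x=12: %3==0, res = (-8)-12 = -20; aux=3
x=4: not %3==0, res = (-20)-1 = -21; aux=7
x=7: not %3==0, res = (-21)-1 = -22; aux=14
x=12: %3==0, res = (-22)-12 = -34; aux=15
x=6: %3==0, res = (-34)-6 = -40; aux=16
x=-2: not %3==0, res = (-40)-1 = -41; aux=14
x=3: %3==0, res = (-41)-3 = -44; aux=15
x=2: not %3==0, res = (-44)-1 = -45; aux=17
res+aux = (-45)+17 = -28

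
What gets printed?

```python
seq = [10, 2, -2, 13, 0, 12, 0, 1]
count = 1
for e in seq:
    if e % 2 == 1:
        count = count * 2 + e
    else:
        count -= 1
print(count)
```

13

e=10: not odd, count = 1-1 = 0
e=2: not odd, count = 0-1 = -1
e=-2: not odd, count = (-1)-1 = -2
e=13: odd, count = (-2)*2+13 = 9
e=0: not odd, count = 9-1 = 8
e=12: not odd, count = 8-1 = 7
e=0: not odd, count = 7-1 = 6
e=1: odd, count = 6*2+1 = 13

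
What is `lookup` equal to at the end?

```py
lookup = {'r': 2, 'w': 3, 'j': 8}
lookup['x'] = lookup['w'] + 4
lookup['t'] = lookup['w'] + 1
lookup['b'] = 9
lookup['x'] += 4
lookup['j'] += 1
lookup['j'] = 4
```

lookup['x'] = lookup['w']+4 = 7 → {'r': 2, 'w': 3, 'j': 8, 'x': 7}
lookup['t'] = lookup['w']+1 = 4 → {'r': 2, 'w': 3, 'j': 8, 'x': 7, 't': 4}
lookup['b'] = 9 → {'r': 2, 'w': 3, 'j': 8, 'x': 7, 't': 4, 'b': 9}
lookup['x'] = 7+4 = 11 → {'r': 2, 'w': 3, 'j': 8, 'x': 11, 't': 4, 'b': 9}
lookup['j'] = 8+1 = 9 → {'r': 2, 'w': 3, 'j': 9, 'x': 11, 't': 4, 'b': 9}
lookup['j'] = 4 → {'r': 2, 'w': 3, 'j': 4, 'x': 11, 't': 4, 'b': 9}

{'r': 2, 'w': 3, 'j': 4, 'x': 11, 't': 4, 'b': 9}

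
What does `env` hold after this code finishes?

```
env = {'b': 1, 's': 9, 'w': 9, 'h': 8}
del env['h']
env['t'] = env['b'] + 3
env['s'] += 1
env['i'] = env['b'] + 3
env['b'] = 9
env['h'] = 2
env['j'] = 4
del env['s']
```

del 'h' → {'b': 1, 's': 9, 'w': 9}
env['t'] = env['b']+3 = 4 → {'b': 1, 's': 9, 'w': 9, 't': 4}
env['s'] = 9+1 = 10 → {'b': 1, 's': 10, 'w': 9, 't': 4}
env['i'] = env['b']+3 = 4 → {'b': 1, 's': 10, 'w': 9, 't': 4, 'i': 4}
env['b'] = 9 → {'b': 9, 's': 10, 'w': 9, 't': 4, 'i': 4}
env['h'] = 2 → {'b': 9, 's': 10, 'w': 9, 't': 4, 'i': 4, 'h': 2}
env['j'] = 4 → {'b': 9, 's': 10, 'w': 9, 't': 4, 'i': 4, 'h': 2, 'j': 4}
del 's' → {'b': 9, 'w': 9, 't': 4, 'i': 4, 'h': 2, 'j': 4}

{'b': 9, 'w': 9, 't': 4, 'i': 4, 'h': 2, 'j': 4}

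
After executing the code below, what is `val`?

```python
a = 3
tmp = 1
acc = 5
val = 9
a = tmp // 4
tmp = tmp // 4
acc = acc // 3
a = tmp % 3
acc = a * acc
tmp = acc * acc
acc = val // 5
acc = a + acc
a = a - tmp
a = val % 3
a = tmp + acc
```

9

a = 1//4 = 0
tmp = 1//4 = 0
acc = 5//3 = 1
a = 0%3 = 0
acc = 0*1 = 0
tmp = 0*0 = 0
acc = 9//5 = 1
acc = 0+1 = 1
a = 0-0 = 0
a = 9%3 = 0
a = 0+1 = 1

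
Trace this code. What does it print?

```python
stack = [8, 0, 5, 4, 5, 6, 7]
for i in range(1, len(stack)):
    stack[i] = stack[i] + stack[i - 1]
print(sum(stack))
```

131

i=1: stack[1] = 0+8 = 8 → [8, 8, 5, 4, 5, 6, 7]
i=2: stack[2] = 5+8 = 13 → [8, 8, 13, 4, 5, 6, 7]
i=3: stack[3] = 4+13 = 17 → [8, 8, 13, 17, 5, 6, 7]
i=4: stack[4] = 5+17 = 22 → [8, 8, 13, 17, 22, 6, 7]
i=5: stack[5] = 6+22 = 28 → [8, 8, 13, 17, 22, 28, 7]
i=6: stack[6] = 7+28 = 35 → [8, 8, 13, 17, 22, 28, 35]
sum = 131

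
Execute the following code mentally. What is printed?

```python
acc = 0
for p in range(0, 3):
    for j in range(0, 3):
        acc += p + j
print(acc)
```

p=0,j=0: acc = 0+0 = 0
p=0,j=1: acc = 0+1 = 1
p=0,j=2: acc = 1+2 = 3
p=1,j=0: acc = 3+1 = 4
p=1,j=1: acc = 4+2 = 6
p=1,j=2: acc = 6+3 = 9
p=2,j=0: acc = 9+2 = 11
p=2,j=1: acc = 11+3 = 14
p=2,j=2: acc = 14+4 = 18

18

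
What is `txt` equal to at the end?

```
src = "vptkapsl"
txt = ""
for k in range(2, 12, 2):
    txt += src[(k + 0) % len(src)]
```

k=2: add src[2]='t' → 't'
k=4: add src[4]='a' → 'ta'
k=6: add src[6]='s' → 'tas'
k=8: add src[0]='v' → 'tasv'
k=10: add src[2]='t' → 'tasvt'

'tasvt'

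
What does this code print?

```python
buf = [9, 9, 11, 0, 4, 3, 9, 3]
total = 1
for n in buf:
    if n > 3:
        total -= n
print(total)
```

-41

n=9: >3, total = 1-9 = -8
n=9: >3, total = (-8)-9 = -17
n=11: >3, total = (-17)-11 = -28
n=0: not >3
n=4: >3, total = (-28)-4 = -32
n=3: not >3
n=9: >3, total = (-32)-9 = -41
n=3: not >3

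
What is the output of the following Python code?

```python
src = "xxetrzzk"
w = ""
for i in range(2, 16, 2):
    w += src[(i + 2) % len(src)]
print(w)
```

rzxerzx

i=2: add src[4]='r' → 'r'
i=4: add src[6]='z' → 'rz'
i=6: add src[0]='x' → 'rzx'
i=8: add src[2]='e' → 'rzxe'
i=10: add src[4]='r' → 'rzxer'
i=12: add src[6]='z' → 'rzxerz'
i=14: add src[0]='x' → 'rzxerzx'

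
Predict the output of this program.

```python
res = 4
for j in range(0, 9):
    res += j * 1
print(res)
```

j=0: res = 4+0*1 = 4
j=1: res = 4+1*1 = 5
j=2: res = 5+2*1 = 7
j=3: res = 7+3*1 = 10
j=4: res = 10+4*1 = 14
j=5: res = 14+5*1 = 19
j=6: res = 19+6*1 = 25
j=7: res = 25+7*1 = 32
j=8: res = 32+8*1 = 40

40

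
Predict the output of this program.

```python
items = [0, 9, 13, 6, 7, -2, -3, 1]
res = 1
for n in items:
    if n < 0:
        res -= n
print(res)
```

n=0: not <0
n=9: not <0
n=13: not <0
n=6: not <0
n=7: not <0
n=-2: <0, res = 1-(-2) = 3
n=-3: <0, res = 3-(-3) = 6
n=1: not <0

6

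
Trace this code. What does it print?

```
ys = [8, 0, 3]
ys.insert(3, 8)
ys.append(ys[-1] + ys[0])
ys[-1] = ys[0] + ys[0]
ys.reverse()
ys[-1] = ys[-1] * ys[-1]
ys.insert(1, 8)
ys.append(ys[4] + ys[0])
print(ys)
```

[16, 8, 8, 3, 0, 64, 16]

insert 8 at 3 → [8, 0, 3, 8]
append ys[-1]+ys[0] = 8+8 = 16 → [8, 0, 3, 8, 16]
ys[-1] = ys[0]+ys[0] = 8+8 = 16 → [8, 0, 3, 8, 16]
reverse → [16, 8, 3, 0, 8]
ys[-1] = ys[-1]*ys[-1] = 8*8 = 64 → [16, 8, 3, 0, 64]
insert 8 at 1 → [16, 8, 8, 3, 0, 64]
append ys[4]+ys[0] = 0+16 = 16 → [16, 8, 8, 3, 0, 64, 16]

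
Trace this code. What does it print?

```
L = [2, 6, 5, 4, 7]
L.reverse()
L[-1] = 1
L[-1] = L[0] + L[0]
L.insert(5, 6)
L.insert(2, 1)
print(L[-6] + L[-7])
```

11

reverse → [7, 4, 5, 6, 2]
L[-1] = 1 → [7, 4, 5, 6, 1]
L[-1] = L[0]+L[0] = 7+7 = 14 → [7, 4, 5, 6, 14]
insert 6 at 5 → [7, 4, 5, 6, 14, 6]
insert 1 at 2 → [7, 4, 1, 5, 6, 14, 6]
L[-6]+L[-7] = 4+7 = 11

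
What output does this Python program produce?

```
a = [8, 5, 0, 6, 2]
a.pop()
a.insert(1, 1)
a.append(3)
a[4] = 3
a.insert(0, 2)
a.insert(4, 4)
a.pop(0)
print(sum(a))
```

24

pop() removes 2 → [8, 5, 0, 6]
insert 1 at 1 → [8, 1, 5, 0, 6]
append 3 → [8, 1, 5, 0, 6, 3]
a[4] = 3 → [8, 1, 5, 0, 3, 3]
insert 2 at 0 → [2, 8, 1, 5, 0, 3, 3]
insert 4 at 4 → [2, 8, 1, 5, 4, 0, 3, 3]
pop(0) removes 2 → [8, 1, 5, 4, 0, 3, 3]
sum = 24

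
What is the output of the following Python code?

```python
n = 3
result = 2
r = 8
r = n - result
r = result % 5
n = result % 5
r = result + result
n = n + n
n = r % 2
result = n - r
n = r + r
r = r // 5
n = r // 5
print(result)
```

-4

r = 3-2 = 1
r = 2%5 = 2
n = 2%5 = 2
r = 2+2 = 4
n = 2+2 = 4
n = 4%2 = 0
result = 0-4 = -4
n = 4+4 = 8
r = 4//5 = 0
n = 0//5 = 0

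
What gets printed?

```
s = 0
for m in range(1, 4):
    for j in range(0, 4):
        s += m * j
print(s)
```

36

m=1,j=0: s = 0+0 = 0
m=1,j=1: s = 0+1 = 1
m=1,j=2: s = 1+2 = 3
m=1,j=3: s = 3+3 = 6
m=2,j=0: s = 6+0 = 6
m=2,j=1: s = 6+2 = 8
m=2,j=2: s = 8+4 = 12
m=2,j=3: s = 12+6 = 18
m=3,j=0: s = 18+0 = 18
m=3,j=1: s = 18+3 = 21
m=3,j=2: s = 21+6 = 27
m=3,j=3: s = 27+9 = 36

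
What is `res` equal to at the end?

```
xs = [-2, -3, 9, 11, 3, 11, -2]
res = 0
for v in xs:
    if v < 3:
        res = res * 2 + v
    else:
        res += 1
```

v=-2: <3, res = 0*2+(-2) = -2
v=-3: <3, res = (-2)*2+(-3) = -7
v=9: not <3, res = (-7)+1 = -6
v=11: not <3, res = (-6)+1 = -5
v=3: not <3, res = (-5)+1 = -4
v=11: not <3, res = (-4)+1 = -3
v=-2: <3, res = (-3)*2+(-2) = -8

-8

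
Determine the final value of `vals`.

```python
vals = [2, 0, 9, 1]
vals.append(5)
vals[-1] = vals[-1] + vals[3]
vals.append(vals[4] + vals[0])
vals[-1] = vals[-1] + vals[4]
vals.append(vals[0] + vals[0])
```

[2, 0, 9, 1, 6, 14, 4]

append 5 → [2, 0, 9, 1, 5]
vals[-1] = vals[-1]+vals[3] = 5+1 = 6 → [2, 0, 9, 1, 6]
append vals[4]+vals[0] = 6+2 = 8 → [2, 0, 9, 1, 6, 8]
vals[-1] = vals[-1]+vals[4] = 8+6 = 14 → [2, 0, 9, 1, 6, 14]
append vals[0]+vals[0] = 2+2 = 4 → [2, 0, 9, 1, 6, 14, 4]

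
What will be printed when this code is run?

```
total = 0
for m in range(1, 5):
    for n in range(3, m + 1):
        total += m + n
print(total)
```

m=3,n=3: total = 0+6 = 6
m=4,n=3: total = 6+7 = 13
m=4,n=4: total = 13+8 = 21

21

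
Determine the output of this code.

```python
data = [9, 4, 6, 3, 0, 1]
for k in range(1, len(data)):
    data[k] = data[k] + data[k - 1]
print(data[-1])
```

k=1: data[1] = 4+9 = 13 → [9, 13, 6, 3, 0, 1]
k=2: data[2] = 6+13 = 19 → [9, 13, 19, 3, 0, 1]
k=3: data[3] = 3+19 = 22 → [9, 13, 19, 22, 0, 1]
k=4: data[4] = 0+22 = 22 → [9, 13, 19, 22, 22, 1]
k=5: data[5] = 1+22 = 23 → [9, 13, 19, 22, 22, 23]

23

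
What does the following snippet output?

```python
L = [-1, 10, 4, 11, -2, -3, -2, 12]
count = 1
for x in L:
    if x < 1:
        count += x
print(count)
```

x=-1: <1, count = 1+(-1) = 0
x=10: not <1
x=4: not <1
x=11: not <1
x=-2: <1, count = 0+(-2) = -2
x=-3: <1, count = (-2)+(-3) = -5
x=-2: <1, count = (-5)+(-2) = -7
x=12: not <1

-7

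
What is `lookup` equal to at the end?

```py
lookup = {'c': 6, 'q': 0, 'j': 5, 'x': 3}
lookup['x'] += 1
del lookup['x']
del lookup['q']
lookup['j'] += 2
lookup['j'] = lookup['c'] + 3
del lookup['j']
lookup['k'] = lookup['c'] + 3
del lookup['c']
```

{'k': 9}

lookup['x'] = 3+1 = 4 → {'c': 6, 'q': 0, 'j': 5, 'x': 4}
del 'x' → {'c': 6, 'q': 0, 'j': 5}
del 'q' → {'c': 6, 'j': 5}
lookup['j'] = 5+2 = 7 → {'c': 6, 'j': 7}
lookup['j'] = lookup['c']+3 = 9 → {'c': 6, 'j': 9}
del 'j' → {'c': 6}
lookup['k'] = lookup['c']+3 = 9 → {'c': 6, 'k': 9}
del 'c' → {'k': 9}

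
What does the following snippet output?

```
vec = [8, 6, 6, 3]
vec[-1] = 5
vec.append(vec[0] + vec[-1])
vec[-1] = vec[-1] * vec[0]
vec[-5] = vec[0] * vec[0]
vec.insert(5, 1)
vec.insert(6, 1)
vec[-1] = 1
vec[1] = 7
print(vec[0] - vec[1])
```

vec[-1] = 5 → [8, 6, 6, 5]
append vec[0]+vec[-1] = 8+5 = 13 → [8, 6, 6, 5, 13]
vec[-1] = vec[-1]*vec[0] = 13*8 = 104 → [8, 6, 6, 5, 104]
vec[-5] = vec[0]*vec[0] = 8*8 = 64 → [64, 6, 6, 5, 104]
insert 1 at 5 → [64, 6, 6, 5, 104, 1]
insert 1 at 6 → [64, 6, 6, 5, 104, 1, 1]
vec[-1] = 1 → [64, 6, 6, 5, 104, 1, 1]
vec[1] = 7 → [64, 7, 6, 5, 104, 1, 1]
vec[0]-vec[1] = 64-7 = 57

57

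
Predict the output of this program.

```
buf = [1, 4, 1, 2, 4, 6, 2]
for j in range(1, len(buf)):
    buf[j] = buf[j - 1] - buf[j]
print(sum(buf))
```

-56

j=1: buf[1] = 1-4 = -3 → [1, -3, 1, 2, 4, 6, 2]
j=2: buf[2] = (-3)-1 = -4 → [1, -3, -4, 2, 4, 6, 2]
j=3: buf[3] = (-4)-2 = -6 → [1, -3, -4, -6, 4, 6, 2]
j=4: buf[4] = (-6)-4 = -10 → [1, -3, -4, -6, -10, 6, 2]
j=5: buf[5] = (-10)-6 = -16 → [1, -3, -4, -6, -10, -16, 2]
j=6: buf[6] = (-16)-2 = -18 → [1, -3, -4, -6, -10, -16, -18]
sum = -56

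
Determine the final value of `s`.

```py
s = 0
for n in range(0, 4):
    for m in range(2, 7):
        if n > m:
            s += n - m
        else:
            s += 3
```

58

n=0,m=2: not 0>2, s = 0+3 = 3
n=0,m=3: not 0>3, s = 3+3 = 6
n=0,m=4: not 0>4, s = 6+3 = 9
n=0,m=5: not 0>5, s = 9+3 = 12
n=0,m=6: not 0>6, s = 12+3 = 15
n=1,m=2: not 1>2, s = 15+3 = 18
n=1,m=3: not 1>3, s = 18+3 = 21
n=1,m=4: not 1>4, s = 21+3 = 24
n=1,m=5: not 1>5, s = 24+3 = 27
n=1,m=6: not 1>6, s = 27+3 = 30
n=2,m=2: not 2>2, s = 30+3 = 33
n=2,m=3: not 2>3, s = 33+3 = 36
n=2,m=4: not 2>4, s = 36+3 = 39
n=2,m=5: not 2>5, s = 39+3 = 42
n=2,m=6: not 2>6, s = 42+3 = 45
n=3,m=2: 3>2, s = 45+1 = 46
n=3,m=3: not 3>3, s = 46+3 = 49
n=3,m=4: not 3>4, s = 49+3 = 52
n=3,m=5: not 3>5, s = 52+3 = 55
n=3,m=6: not 3>6, s = 55+3 = 58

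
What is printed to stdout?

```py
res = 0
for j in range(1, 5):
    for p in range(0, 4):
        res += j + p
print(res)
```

64

j=1,p=0: res = 0+1 = 1
j=1,p=1: res = 1+2 = 3
j=1,p=2: res = 3+3 = 6
j=1,p=3: res = 6+4 = 10
j=2,p=0: res = 10+2 = 12
j=2,p=1: res = 12+3 = 15
j=2,p=2: res = 15+4 = 19
j=2,p=3: res = 19+5 = 24
j=3,p=0: res = 24+3 = 27
j=3,p=1: res = 27+4 = 31
j=3,p=2: res = 31+5 = 36
j=3,p=3: res = 36+6 = 42
j=4,p=0: res = 42+4 = 46
j=4,p=1: res = 46+5 = 51
j=4,p=2: res = 51+6 = 57
j=4,p=3: res = 57+7 = 64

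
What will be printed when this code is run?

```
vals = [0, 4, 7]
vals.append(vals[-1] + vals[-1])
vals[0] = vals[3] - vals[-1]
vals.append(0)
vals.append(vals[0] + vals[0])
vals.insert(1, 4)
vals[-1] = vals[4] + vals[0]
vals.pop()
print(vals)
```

[0, 4, 4, 7, 14, 0]

append vals[-1]+vals[-1] = 7+7 = 14 → [0, 4, 7, 14]
vals[0] = vals[3]-vals[-1] = 14-14 = 0 → [0, 4, 7, 14]
append 0 → [0, 4, 7, 14, 0]
append vals[0]+vals[0] = 0+0 = 0 → [0, 4, 7, 14, 0, 0]
insert 4 at 1 → [0, 4, 4, 7, 14, 0, 0]
vals[-1] = vals[4]+vals[0] = 14+0 = 14 → [0, 4, 4, 7, 14, 0, 14]
pop() removes 14 → [0, 4, 4, 7, 14, 0]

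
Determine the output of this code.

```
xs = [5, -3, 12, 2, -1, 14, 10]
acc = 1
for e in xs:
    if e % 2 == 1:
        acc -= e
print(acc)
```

0

e=5: odd, acc = 1-5 = -4
e=-3: odd, acc = (-4)-(-3) = -1
e=12: not odd
e=2: not odd
e=-1: odd, acc = (-1)-(-1) = 0
e=14: not odd
e=10: not odd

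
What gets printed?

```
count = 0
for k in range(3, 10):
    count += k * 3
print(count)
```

k=3: count = 0+3*3 = 9
k=4: count = 9+4*3 = 21
k=5: count = 21+5*3 = 36
k=6: count = 36+6*3 = 54
k=7: count = 54+7*3 = 75
k=8: count = 75+8*3 = 99
k=9: count = 99+9*3 = 126

126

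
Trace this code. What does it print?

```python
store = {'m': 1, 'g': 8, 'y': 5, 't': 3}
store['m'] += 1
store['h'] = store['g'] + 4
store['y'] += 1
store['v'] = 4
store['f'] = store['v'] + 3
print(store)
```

{'m': 2, 'g': 8, 'y': 6, 't': 3, 'h': 12, 'v': 4, 'f': 7}

store['m'] = 1+1 = 2 → {'m': 2, 'g': 8, 'y': 5, 't': 3}
store['h'] = store['g']+4 = 12 → {'m': 2, 'g': 8, 'y': 5, 't': 3, 'h': 12}
store['y'] = 5+1 = 6 → {'m': 2, 'g': 8, 'y': 6, 't': 3, 'h': 12}
store['v'] = 4 → {'m': 2, 'g': 8, 'y': 6, 't': 3, 'h': 12, 'v': 4}
store['f'] = store['v']+3 = 7 → {'m': 2, 'g': 8, 'y': 6, 't': 3, 'h': 12, 'v': 4, 'f': 7}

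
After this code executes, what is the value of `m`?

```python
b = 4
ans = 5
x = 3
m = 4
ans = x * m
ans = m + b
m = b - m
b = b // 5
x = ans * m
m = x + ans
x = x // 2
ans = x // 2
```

ans = 3*4 = 12
ans = 4+4 = 8
m = 4-4 = 0
b = 4//5 = 0
x = 8*0 = 0
m = 0+8 = 8
x = 0//2 = 0
ans = 0//2 = 0

8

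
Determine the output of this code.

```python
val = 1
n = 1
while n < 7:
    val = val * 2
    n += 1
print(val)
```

64

n=1: val = 1*2 = 2
n=2: val = 2*2 = 4
n=3: val = 4*2 = 8
n=4: val = 8*2 = 16
n=5: val = 16*2 = 32
n=6: val = 32*2 = 64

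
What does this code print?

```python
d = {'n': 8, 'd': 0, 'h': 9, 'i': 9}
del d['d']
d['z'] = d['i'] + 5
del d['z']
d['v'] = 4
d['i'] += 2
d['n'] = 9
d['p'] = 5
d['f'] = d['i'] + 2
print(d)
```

del 'd' → {'n': 8, 'h': 9, 'i': 9}
d['z'] = d['i']+5 = 14 → {'n': 8, 'h': 9, 'i': 9, 'z': 14}
del 'z' → {'n': 8, 'h': 9, 'i': 9}
d['v'] = 4 → {'n': 8, 'h': 9, 'i': 9, 'v': 4}
d['i'] = 9+2 = 11 → {'n': 8, 'h': 9, 'i': 11, 'v': 4}
d['n'] = 9 → {'n': 9, 'h': 9, 'i': 11, 'v': 4}
d['p'] = 5 → {'n': 9, 'h': 9, 'i': 11, 'v': 4, 'p': 5}
d['f'] = d['i']+2 = 13 → {'n': 9, 'h': 9, 'i': 11, 'v': 4, 'p': 5, 'f': 13}

{'n': 9, 'h': 9, 'i': 11, 'v': 4, 'p': 5, 'f': 13}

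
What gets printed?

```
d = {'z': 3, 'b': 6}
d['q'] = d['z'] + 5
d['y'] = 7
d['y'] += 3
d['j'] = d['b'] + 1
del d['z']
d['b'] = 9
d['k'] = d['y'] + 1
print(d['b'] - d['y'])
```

-1

d['q'] = d['z']+5 = 8 → {'z': 3, 'b': 6, 'q': 8}
d['y'] = 7 → {'z': 3, 'b': 6, 'q': 8, 'y': 7}
d['y'] = 7+3 = 10 → {'z': 3, 'b': 6, 'q': 8, 'y': 10}
d['j'] = d['b']+1 = 7 → {'z': 3, 'b': 6, 'q': 8, 'y': 10, 'j': 7}
del 'z' → {'b': 6, 'q': 8, 'y': 10, 'j': 7}
d['b'] = 9 → {'b': 9, 'q': 8, 'y': 10, 'j': 7}
d['k'] = d['y']+1 = 11 → {'b': 9, 'q': 8, 'y': 10, 'j': 7, 'k': 11}
d['b']-d['y'] = 9-10 = -1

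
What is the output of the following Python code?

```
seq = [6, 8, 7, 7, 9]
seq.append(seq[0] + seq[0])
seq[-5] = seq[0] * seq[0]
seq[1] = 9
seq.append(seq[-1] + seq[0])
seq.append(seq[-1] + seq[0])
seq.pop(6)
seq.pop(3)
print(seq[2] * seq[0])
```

append seq[0]+seq[0] = 6+6 = 12 → [6, 8, 7, 7, 9, 12]
seq[-5] = seq[0]*seq[0] = 6*6 = 36 → [6, 36, 7, 7, 9, 12]
seq[1] = 9 → [6, 9, 7, 7, 9, 12]
append seq[-1]+seq[0] = 12+6 = 18 → [6, 9, 7, 7, 9, 12, 18]
append seq[-1]+seq[0] = 18+6 = 24 → [6, 9, 7, 7, 9, 12, 18, 24]
pop(6) removes 18 → [6, 9, 7, 7, 9, 12, 24]
pop(3) removes 7 → [6, 9, 7, 9, 12, 24]
seq[2]*seq[0] = 7*6 = 42

42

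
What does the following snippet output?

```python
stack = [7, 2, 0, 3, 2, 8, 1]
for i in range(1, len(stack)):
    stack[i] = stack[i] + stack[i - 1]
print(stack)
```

i=1: stack[1] = 2+7 = 9 → [7, 9, 0, 3, 2, 8, 1]
i=2: stack[2] = 0+9 = 9 → [7, 9, 9, 3, 2, 8, 1]
i=3: stack[3] = 3+9 = 12 → [7, 9, 9, 12, 2, 8, 1]
i=4: stack[4] = 2+12 = 14 → [7, 9, 9, 12, 14, 8, 1]
i=5: stack[5] = 8+14 = 22 → [7, 9, 9, 12, 14, 22, 1]
i=6: stack[6] = 1+22 = 23 → [7, 9, 9, 12, 14, 22, 23]

[7, 9, 9, 12, 14, 22, 23]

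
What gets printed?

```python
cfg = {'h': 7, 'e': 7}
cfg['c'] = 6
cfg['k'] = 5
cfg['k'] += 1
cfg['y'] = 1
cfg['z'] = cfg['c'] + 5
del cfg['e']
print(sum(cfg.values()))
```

31

cfg['c'] = 6 → {'h': 7, 'e': 7, 'c': 6}
cfg['k'] = 5 → {'h': 7, 'e': 7, 'c': 6, 'k': 5}
cfg['k'] = 5+1 = 6 → {'h': 7, 'e': 7, 'c': 6, 'k': 6}
cfg['y'] = 1 → {'h': 7, 'e': 7, 'c': 6, 'k': 6, 'y': 1}
cfg['z'] = cfg['c']+5 = 11 → {'h': 7, 'e': 7, 'c': 6, 'k': 6, 'y': 1, 'z': 11}
del 'e' → {'h': 7, 'c': 6, 'k': 6, 'y': 1, 'z': 11}
sum of values = 31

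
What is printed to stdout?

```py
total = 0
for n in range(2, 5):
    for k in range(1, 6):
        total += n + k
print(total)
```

90

n=2,k=1: total = 0+3 = 3
n=2,k=2: total = 3+4 = 7
n=2,k=3: total = 7+5 = 12
n=2,k=4: total = 12+6 = 18
n=2,k=5: total = 18+7 = 25
n=3,k=1: total = 25+4 = 29
n=3,k=2: total = 29+5 = 34
n=3,k=3: total = 34+6 = 40
n=3,k=4: total = 40+7 = 47
n=3,k=5: total = 47+8 = 55
n=4,k=1: total = 55+5 = 60
n=4,k=2: total = 60+6 = 66
n=4,k=3: total = 66+7 = 73
n=4,k=4: total = 73+8 = 81
n=4,k=5: total = 81+9 = 90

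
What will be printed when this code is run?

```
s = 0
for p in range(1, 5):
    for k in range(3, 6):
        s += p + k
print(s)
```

p=1,k=3: s = 0+4 = 4
p=1,k=4: s = 4+5 = 9
p=1,k=5: s = 9+6 = 15
p=2,k=3: s = 15+5 = 20
p=2,k=4: s = 20+6 = 26
p=2,k=5: s = 26+7 = 33
p=3,k=3: s = 33+6 = 39
p=3,k=4: s = 39+7 = 46
p=3,k=5: s = 46+8 = 54
p=4,k=3: s = 54+7 = 61
p=4,k=4: s = 61+8 = 69
p=4,k=5: s = 69+9 = 78

78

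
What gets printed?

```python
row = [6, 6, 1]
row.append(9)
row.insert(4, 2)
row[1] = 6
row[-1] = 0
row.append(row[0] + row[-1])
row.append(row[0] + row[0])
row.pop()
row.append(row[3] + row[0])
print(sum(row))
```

43

append 9 → [6, 6, 1, 9]
insert 2 at 4 → [6, 6, 1, 9, 2]
row[1] = 6 → [6, 6, 1, 9, 2]
row[-1] = 0 → [6, 6, 1, 9, 0]
append row[0]+row[-1] = 6+0 = 6 → [6, 6, 1, 9, 0, 6]
append row[0]+row[0] = 6+6 = 12 → [6, 6, 1, 9, 0, 6, 12]
pop() removes 12 → [6, 6, 1, 9, 0, 6]
append row[3]+row[0] = 9+6 = 15 → [6, 6, 1, 9, 0, 6, 15]
sum = 43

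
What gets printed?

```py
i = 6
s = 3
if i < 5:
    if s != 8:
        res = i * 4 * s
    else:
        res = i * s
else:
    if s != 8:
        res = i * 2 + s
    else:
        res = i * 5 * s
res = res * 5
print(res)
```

75

i=6, s=3
i < 5 is False; s != 8 is True
→ res = i * 2 + s = 15
res = 15*5 = 75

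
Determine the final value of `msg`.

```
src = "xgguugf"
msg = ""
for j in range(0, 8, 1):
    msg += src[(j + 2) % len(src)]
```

j=0: add src[2]='g' → 'g'
j=1: add src[3]='u' → 'gu'
j=2: add src[4]='u' → 'guu'
j=3: add src[5]='g' → 'guug'
j=4: add src[6]='f' → 'guugf'
j=5: add src[0]='x' → 'guugfx'
j=6: add src[1]='g' → 'guugfxg'
j=7: add src[2]='g' → 'guugfxgg'

'guugfxgg'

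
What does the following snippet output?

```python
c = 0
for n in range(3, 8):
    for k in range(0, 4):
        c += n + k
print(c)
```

130

n=3,k=0: c = 0+3 = 3
n=3,k=1: c = 3+4 = 7
n=3,k=2: c = 7+5 = 12
n=3,k=3: c = 12+6 = 18
n=4,k=0: c = 18+4 = 22
n=4,k=1: c = 22+5 = 27
n=4,k=2: c = 27+6 = 33
n=4,k=3: c = 33+7 = 40
n=5,k=0: c = 40+5 = 45
n=5,k=1: c = 45+6 = 51
n=5,k=2: c = 51+7 = 58
n=5,k=3: c = 58+8 = 66
n=6,k=0: c = 66+6 = 72
n=6,k=1: c = 72+7 = 79
n=6,k=2: c = 79+8 = 87
n=6,k=3: c = 87+9 = 96
n=7,k=0: c = 96+7 = 103
n=7,k=1: c = 103+8 = 111
n=7,k=2: c = 111+9 = 120
n=7,k=3: c = 120+10 = 130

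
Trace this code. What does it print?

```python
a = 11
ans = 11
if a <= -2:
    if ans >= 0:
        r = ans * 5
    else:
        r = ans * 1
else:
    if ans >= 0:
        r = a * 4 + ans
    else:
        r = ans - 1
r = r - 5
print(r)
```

a=11, ans=11
a <= -2 is False; ans >= 0 is True
→ r = a * 4 + ans = 55
r = 55-5 = 50

50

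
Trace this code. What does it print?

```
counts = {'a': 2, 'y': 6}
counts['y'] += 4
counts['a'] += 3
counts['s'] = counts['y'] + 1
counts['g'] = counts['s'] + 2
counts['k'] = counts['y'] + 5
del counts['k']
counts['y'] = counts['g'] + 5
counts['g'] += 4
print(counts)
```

counts['y'] = 6+4 = 10 → {'a': 2, 'y': 10}
counts['a'] = 2+3 = 5 → {'a': 5, 'y': 10}
counts['s'] = counts['y']+1 = 11 → {'a': 5, 'y': 10, 's': 11}
counts['g'] = counts['s']+2 = 13 → {'a': 5, 'y': 10, 's': 11, 'g': 13}
counts['k'] = counts['y']+5 = 15 → {'a': 5, 'y': 10, 's': 11, 'g': 13, 'k': 15}
del 'k' → {'a': 5, 'y': 10, 's': 11, 'g': 13}
counts['y'] = counts['g']+5 = 18 → {'a': 5, 'y': 18, 's': 11, 'g': 13}
counts['g'] = 13+4 = 17 → {'a': 5, 'y': 18, 's': 11, 'g': 17}

{'a': 5, 'y': 18, 's': 11, 'g': 17}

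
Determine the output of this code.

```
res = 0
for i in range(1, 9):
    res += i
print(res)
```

i=1: res = 0+1 = 1
i=2: res = 1+2 = 3
i=3: res = 3+3 = 6
i=4: res = 6+4 = 10
i=5: res = 10+5 = 15
i=6: res = 15+6 = 21
i=7: res = 21+7 = 28
i=8: res = 28+8 = 36

36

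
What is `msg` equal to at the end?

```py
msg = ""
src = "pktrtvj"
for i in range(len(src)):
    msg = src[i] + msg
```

i=0: prepend 'p' → 'p'
i=1: prepend 'k' → 'kp'
i=2: prepend 't' → 'tkp'
i=3: prepend 'r' → 'rtkp'
i=4: prepend 't' → 'trtkp'
i=5: prepend 'v' → 'vtrtkp'
i=6: prepend 'j' → 'jvtrtkp'

'jvtrtkp'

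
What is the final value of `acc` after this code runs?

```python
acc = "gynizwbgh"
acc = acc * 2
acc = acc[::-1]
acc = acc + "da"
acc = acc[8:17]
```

repeat ×2 → 'gynizwbghgynizwbgh'
reverse → 'hgbwzinyghgbwzinyg'
+ 'da' → 'hgbwzinyghgbwzinygda'
slice [8:17] → 'ghgbwziny'

'ghgbwziny'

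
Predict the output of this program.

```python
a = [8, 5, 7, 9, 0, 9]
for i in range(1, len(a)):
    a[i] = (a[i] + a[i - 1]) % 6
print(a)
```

[8, 1, 2, 5, 5, 2]

i=1: a[1] = (5+8)%6 = 1 → [8, 1, 7, 9, 0, 9]
i=2: a[2] = (7+1)%6 = 2 → [8, 1, 2, 9, 0, 9]
i=3: a[3] = (9+2)%6 = 5 → [8, 1, 2, 5, 0, 9]
i=4: a[4] = (0+5)%6 = 5 → [8, 1, 2, 5, 5, 9]
i=5: a[5] = (9+5)%6 = 2 → [8, 1, 2, 5, 5, 2]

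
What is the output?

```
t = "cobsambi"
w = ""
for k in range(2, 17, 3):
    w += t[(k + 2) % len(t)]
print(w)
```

aibmc

k=2: add t[4]='a' → 'a'
k=5: add t[7]='i' → 'ai'
k=8: add t[2]='b' → 'aib'
k=11: add t[5]='m' → 'aibm'
k=14: add t[0]='c' → 'aibmc'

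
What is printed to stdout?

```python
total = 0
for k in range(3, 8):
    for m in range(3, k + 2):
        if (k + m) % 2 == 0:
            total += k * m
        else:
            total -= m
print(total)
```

k=3,m=3: even sum, total = 0+9 = 9
k=3,m=4: odd sum, total = 9-4 = 5
k=4,m=3: odd sum, total = 5-3 = 2
k=4,m=4: even sum, total = 2+16 = 18
k=4,m=5: odd sum, total = 18-5 = 13
k=5,m=3: even sum, total = 13+15 = 28
k=5,m=4: odd sum, total = 28-4 = 24
k=5,m=5: even sum, total = 24+25 = 49
k=5,m=6: odd sum, total = 49-6 = 43
k=6,m=3: odd sum, total = 43-3 = 40
k=6,m=4: even sum, total = 40+24 = 64
k=6,m=5: odd sum, total = 64-5 = 59
k=6,m=6: even sum, total = 59+36 = 95
k=6,m=7: odd sum, total = 95-7 = 88
k=7,m=3: even sum, total = 88+21 = 109
k=7,m=4: odd sum, total = 109-4 = 105
k=7,m=5: even sum, total = 105+35 = 140
k=7,m=6: odd sum, total = 140-6 = 134
k=7,m=7: even sum, total = 134+49 = 183
k=7,m=8: odd sum, total = 183-8 = 175

175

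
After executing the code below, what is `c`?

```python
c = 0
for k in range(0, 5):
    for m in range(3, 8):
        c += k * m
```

250

k=0,m=3: c = 0+0 = 0
k=0,m=4: c = 0+0 = 0
k=0,m=5: c = 0+0 = 0
k=0,m=6: c = 0+0 = 0
k=0,m=7: c = 0+0 = 0
k=1,m=3: c = 0+3 = 3
k=1,m=4: c = 3+4 = 7
k=1,m=5: c = 7+5 = 12
k=1,m=6: c = 12+6 = 18
k=1,m=7: c = 18+7 = 25
k=2,m=3: c = 25+6 = 31
k=2,m=4: c = 31+8 = 39
k=2,m=5: c = 39+10 = 49
k=2,m=6: c = 49+12 = 61
k=2,m=7: c = 61+14 = 75
k=3,m=3: c = 75+9 = 84
k=3,m=4: c = 84+12 = 96
k=3,m=5: c = 96+15 = 111
k=3,m=6: c = 111+18 = 129
k=3,m=7: c = 129+21 = 150
k=4,m=3: c = 150+12 = 162
k=4,m=4: c = 162+16 = 178
k=4,m=5: c = 178+20 = 198
k=4,m=6: c = 198+24 = 222
k=4,m=7: c = 222+28 = 250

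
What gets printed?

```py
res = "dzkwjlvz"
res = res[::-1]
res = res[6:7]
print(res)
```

z

reverse → 'zvljwkzd'
slice [6:7] → 'z'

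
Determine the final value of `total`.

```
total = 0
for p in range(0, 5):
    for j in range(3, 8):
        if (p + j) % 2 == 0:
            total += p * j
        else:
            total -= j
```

p=0,j=3: odd sum, total = 0-3 = -3
p=0,j=4: even sum, total = (-3)+0 = -3
p=0,j=5: odd sum, total = (-3)-5 = -8
p=0,j=6: even sum, total = (-8)+0 = -8
p=0,j=7: odd sum, total = (-8)-7 = -15
p=1,j=3: even sum, total = (-15)+3 = -12
p=1,j=4: odd sum, total = (-12)-4 = -16
p=1,j=5: even sum, total = (-16)+5 = -11
p=1,j=6: odd sum, total = (-11)-6 = -17
p=1,j=7: even sum, total = (-17)+7 = -10
p=2,j=3: odd sum, total = (-10)-3 = -13
p=2,j=4: even sum, total = (-13)+8 = -5
p=2,j=5: odd sum, total = (-5)-5 = -10
p=2,j=6: even sum, total = (-10)+12 = 2
p=2,j=7: odd sum, total = 2-7 = -5
p=3,j=3: even sum, total = (-5)+9 = 4
p=3,j=4: odd sum, total = 4-4 = 0
p=3,j=5: even sum, total = 0+15 = 15
p=3,j=6: odd sum, total = 15-6 = 9
p=3,j=7: even sum, total = 9+21 = 30
p=4,j=3: odd sum, total = 30-3 = 27
p=4,j=4: even sum, total = 27+16 = 43
p=4,j=5: odd sum, total = 43-5 = 38
p=4,j=6: even sum, total = 38+24 = 62
p=4,j=7: odd sum, total = 62-7 = 55

55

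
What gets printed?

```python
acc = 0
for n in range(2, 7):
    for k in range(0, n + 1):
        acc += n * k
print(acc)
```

265

n=2,k=0: acc = 0+0 = 0
n=2,k=1: acc = 0+2 = 2
n=2,k=2: acc = 2+4 = 6
n=3,k=0: acc = 6+0 = 6
n=3,k=1: acc = 6+3 = 9
n=3,k=2: acc = 9+6 = 15
n=3,k=3: acc = 15+9 = 24
n=4,k=0: acc = 24+0 = 24
n=4,k=1: acc = 24+4 = 28
n=4,k=2: acc = 28+8 = 36
n=4,k=3: acc = 36+12 = 48
n=4,k=4: acc = 48+16 = 64
n=5,k=0: acc = 64+0 = 64
n=5,k=1: acc = 64+5 = 69
n=5,k=2: acc = 69+10 = 79
n=5,k=3: acc = 79+15 = 94
n=5,k=4: acc = 94+20 = 114
n=5,k=5: acc = 114+25 = 139
n=6,k=0: acc = 139+0 = 139
n=6,k=1: acc = 139+6 = 145
n=6,k=2: acc = 145+12 = 157
n=6,k=3: acc = 157+18 = 175
n=6,k=4: acc = 175+24 = 199
n=6,k=5: acc = 199+30 = 229
n=6,k=6: acc = 229+36 = 265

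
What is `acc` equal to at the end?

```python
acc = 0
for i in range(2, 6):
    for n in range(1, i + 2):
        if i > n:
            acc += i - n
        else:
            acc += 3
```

i=2,n=1: 2>1, acc = 0+1 = 1
i=2,n=2: not 2>2, acc = 1+3 = 4
i=2,n=3: not 2>3, acc = 4+3 = 7
i=3,n=1: 3>1, acc = 7+2 = 9
i=3,n=2: 3>2, acc = 9+1 = 10
i=3,n=3: not 3>3, acc = 10+3 = 13
i=3,n=4: not 3>4, acc = 13+3 = 16
i=4,n=1: 4>1, acc = 16+3 = 19
i=4,n=2: 4>2, acc = 19+2 = 21
i=4,n=3: 4>3, acc = 21+1 = 22
i=4,n=4: not 4>4, acc = 22+3 = 25
i=4,n=5: not 4>5, acc = 25+3 = 28
i=5,n=1: 5>1, acc = 28+4 = 32
i=5,n=2: 5>2, acc = 32+3 = 35
i=5,n=3: 5>3, acc = 35+2 = 37
i=5,n=4: 5>4, acc = 37+1 = 38
i=5,n=5: not 5>5, acc = 38+3 = 41
i=5,n=6: not 5>6, acc = 41+3 = 44

44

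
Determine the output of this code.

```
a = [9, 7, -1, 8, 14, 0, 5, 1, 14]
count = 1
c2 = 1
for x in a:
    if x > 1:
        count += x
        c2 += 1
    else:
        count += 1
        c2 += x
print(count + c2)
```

68

x=9: >1, count = 1+9 = 10; c2=2
x=7: >1, count = 10+7 = 17; c2=3
x=-1: not >1, count = 17+1 = 18; c2=2
x=8: >1, count = 18+8 = 26; c2=3
x=14: >1, count = 26+14 = 40; c2=4
x=0: not >1, count = 40+1 = 41; c2=4
x=5: >1, count = 41+5 = 46; c2=5
x=1: not >1, count = 46+1 = 47; c2=6
x=14: >1, count = 47+14 = 61; c2=7
count+c2 = 61+7 = 68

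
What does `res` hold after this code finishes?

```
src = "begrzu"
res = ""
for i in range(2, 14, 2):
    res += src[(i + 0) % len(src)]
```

'gzbgzb'

i=2: add src[2]='g' → 'g'
i=4: add src[4]='z' → 'gz'
i=6: add src[0]='b' → 'gzb'
i=8: add src[2]='g' → 'gzbg'
i=10: add src[4]='z' → 'gzbgz'
i=12: add src[0]='b' → 'gzbgzb'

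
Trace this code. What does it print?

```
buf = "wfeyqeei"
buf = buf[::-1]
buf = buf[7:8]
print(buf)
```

w

reverse → 'ieeqyefw'
slice [7:8] → 'w'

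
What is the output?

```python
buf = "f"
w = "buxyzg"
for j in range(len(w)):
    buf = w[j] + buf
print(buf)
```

gzyxubf

j=0: prepend 'b' → 'bf'
j=1: prepend 'u' → 'ubf'
j=2: prepend 'x' → 'xubf'
j=3: prepend 'y' → 'yxubf'
j=4: prepend 'z' → 'zyxubf'
j=5: prepend 'g' → 'gzyxubf'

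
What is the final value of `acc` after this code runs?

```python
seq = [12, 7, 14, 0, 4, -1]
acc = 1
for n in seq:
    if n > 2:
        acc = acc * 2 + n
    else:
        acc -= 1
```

n=12: >2, acc = 1*2+12 = 14
n=7: >2, acc = 14*2+7 = 35
n=14: >2, acc = 35*2+14 = 84
n=0: not >2, acc = 84-1 = 83
n=4: >2, acc = 83*2+4 = 170
n=-1: not >2, acc = 170-1 = 169

169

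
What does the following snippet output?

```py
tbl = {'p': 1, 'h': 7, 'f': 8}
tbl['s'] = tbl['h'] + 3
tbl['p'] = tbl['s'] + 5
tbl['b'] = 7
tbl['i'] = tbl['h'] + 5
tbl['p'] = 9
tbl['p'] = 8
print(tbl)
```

{'p': 8, 'h': 7, 'f': 8, 's': 10, 'b': 7, 'i': 12}

tbl['s'] = tbl['h']+3 = 10 → {'p': 1, 'h': 7, 'f': 8, 's': 10}
tbl['p'] = tbl['s']+5 = 15 → {'p': 15, 'h': 7, 'f': 8, 's': 10}
tbl['b'] = 7 → {'p': 15, 'h': 7, 'f': 8, 's': 10, 'b': 7}
tbl['i'] = tbl['h']+5 = 12 → {'p': 15, 'h': 7, 'f': 8, 's': 10, 'b': 7, 'i': 12}
tbl['p'] = 9 → {'p': 9, 'h': 7, 'f': 8, 's': 10, 'b': 7, 'i': 12}
tbl['p'] = 8 → {'p': 8, 'h': 7, 'f': 8, 's': 10, 'b': 7, 'i': 12}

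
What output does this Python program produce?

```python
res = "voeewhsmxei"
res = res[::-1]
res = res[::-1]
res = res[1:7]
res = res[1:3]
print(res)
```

reverse → 'iexmshweeov'
reverse → 'voeewhsmxei'
slice [1:7] → 'oeewhs'
slice [1:3] → 'ee'

ee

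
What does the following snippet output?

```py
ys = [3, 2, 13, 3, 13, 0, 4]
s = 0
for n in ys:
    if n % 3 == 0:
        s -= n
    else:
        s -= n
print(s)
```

-38

n=3: %3==0, s = 0-3 = -3
n=2: not %3==0, s = (-3)-2 = -5
n=13: not %3==0, s = (-5)-13 = -18
n=3: %3==0, s = (-18)-3 = -21
n=13: not %3==0, s = (-21)-13 = -34
n=0: %3==0, s = (-34)-0 = -34
n=4: not %3==0, s = (-34)-4 = -38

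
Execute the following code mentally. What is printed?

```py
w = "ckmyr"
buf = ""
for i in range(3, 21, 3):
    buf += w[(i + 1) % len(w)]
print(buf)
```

i=3: add w[4]='r' → 'r'
i=6: add w[2]='m' → 'rm'
i=9: add w[0]='c' → 'rmc'
i=12: add w[3]='y' → 'rmcy'
i=15: add w[1]='k' → 'rmcyk'
i=18: add w[4]='r' → 'rmcykr'

rmcykr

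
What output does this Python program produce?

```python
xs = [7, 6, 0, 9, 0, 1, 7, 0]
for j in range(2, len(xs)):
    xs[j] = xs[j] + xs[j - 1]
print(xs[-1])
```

j=2: xs[2] = 0+6 = 6 → [7, 6, 6, 9, 0, 1, 7, 0]
j=3: xs[3] = 9+6 = 15 → [7, 6, 6, 15, 0, 1, 7, 0]
j=4: xs[4] = 0+15 = 15 → [7, 6, 6, 15, 15, 1, 7, 0]
j=5: xs[5] = 1+15 = 16 → [7, 6, 6, 15, 15, 16, 7, 0]
j=6: xs[6] = 7+16 = 23 → [7, 6, 6, 15, 15, 16, 23, 0]
j=7: xs[7] = 0+23 = 23 → [7, 6, 6, 15, 15, 16, 23, 23]

23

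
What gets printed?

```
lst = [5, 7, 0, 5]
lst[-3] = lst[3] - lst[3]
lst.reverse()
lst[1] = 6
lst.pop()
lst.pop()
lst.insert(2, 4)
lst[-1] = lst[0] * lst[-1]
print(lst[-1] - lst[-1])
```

0

lst[-3] = lst[3]-lst[3] = 5-5 = 0 → [5, 0, 0, 5]
reverse → [5, 0, 0, 5]
lst[1] = 6 → [5, 6, 0, 5]
pop() removes 5 → [5, 6, 0]
pop() removes 0 → [5, 6]
insert 4 at 2 → [5, 6, 4]
lst[-1] = lst[0]*lst[-1] = 5*4 = 20 → [5, 6, 20]
lst[-1]-lst[-1] = 20-20 = 0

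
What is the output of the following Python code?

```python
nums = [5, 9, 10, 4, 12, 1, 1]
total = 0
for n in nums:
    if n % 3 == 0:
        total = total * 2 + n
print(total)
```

n=5: not %3==0
n=9: %3==0, total = 0*2+9 = 9
n=10: not %3==0
n=4: not %3==0
n=12: %3==0, total = 9*2+12 = 30
n=1: not %3==0
n=1: not %3==0

30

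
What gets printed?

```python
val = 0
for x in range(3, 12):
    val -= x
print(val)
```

-63

x=3: val = 0-3 = -3
x=4: val = (-3)-4 = -7
x=5: val = (-7)-5 = -12
x=6: val = (-12)-6 = -18
x=7: val = (-18)-7 = -25
x=8: val = (-25)-8 = -33
x=9: val = (-33)-9 = -42
x=10: val = (-42)-10 = -52
x=11: val = (-52)-11 = -63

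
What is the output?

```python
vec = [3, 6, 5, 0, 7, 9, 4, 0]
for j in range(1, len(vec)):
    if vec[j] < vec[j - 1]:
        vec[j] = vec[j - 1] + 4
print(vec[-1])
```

30

j=1: 6>=3, unchanged → [3, 6, 5, 0, 7, 9, 4, 0]
j=2: 5<6, vec[2] = 6+4 = 10 → [3, 6, 10, 0, 7, 9, 4, 0]
j=3: 0<10, vec[3] = 10+4 = 14 → [3, 6, 10, 14, 7, 9, 4, 0]
j=4: 7<14, vec[4] = 14+4 = 18 → [3, 6, 10, 14, 18, 9, 4, 0]
j=5: 9<18, vec[5] = 18+4 = 22 → [3, 6, 10, 14, 18, 22, 4, 0]
j=6: 4<22, vec[6] = 22+4 = 26 → [3, 6, 10, 14, 18, 22, 26, 0]
j=7: 0<26, vec[7] = 26+4 = 30 → [3, 6, 10, 14, 18, 22, 26, 30]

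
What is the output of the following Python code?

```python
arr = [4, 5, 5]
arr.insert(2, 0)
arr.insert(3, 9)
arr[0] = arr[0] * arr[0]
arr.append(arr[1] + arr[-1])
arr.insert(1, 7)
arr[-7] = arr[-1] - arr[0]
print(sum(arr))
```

30

insert 0 at 2 → [4, 5, 0, 5]
insert 9 at 3 → [4, 5, 0, 9, 5]
arr[0] = arr[0]*arr[0] = 4*4 = 16 → [16, 5, 0, 9, 5]
append arr[1]+arr[-1] = 5+5 = 10 → [16, 5, 0, 9, 5, 10]
insert 7 at 1 → [16, 7, 5, 0, 9, 5, 10]
arr[-7] = arr[-1]-arr[0] = 10-16 = -6 → [-6, 7, 5, 0, 9, 5, 10]
sum = 30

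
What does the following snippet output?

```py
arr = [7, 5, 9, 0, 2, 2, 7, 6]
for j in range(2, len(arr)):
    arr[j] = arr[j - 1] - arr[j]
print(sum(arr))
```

-46

j=2: arr[2] = 5-9 = -4 → [7, 5, -4, 0, 2, 2, 7, 6]
j=3: arr[3] = (-4)-0 = -4 → [7, 5, -4, -4, 2, 2, 7, 6]
j=4: arr[4] = (-4)-2 = -6 → [7, 5, -4, -4, -6, 2, 7, 6]
j=5: arr[5] = (-6)-2 = -8 → [7, 5, -4, -4, -6, -8, 7, 6]
j=6: arr[6] = (-8)-7 = -15 → [7, 5, -4, -4, -6, -8, -15, 6]
j=7: arr[7] = (-15)-6 = -21 → [7, 5, -4, -4, -6, -8, -15, -21]
sum = -46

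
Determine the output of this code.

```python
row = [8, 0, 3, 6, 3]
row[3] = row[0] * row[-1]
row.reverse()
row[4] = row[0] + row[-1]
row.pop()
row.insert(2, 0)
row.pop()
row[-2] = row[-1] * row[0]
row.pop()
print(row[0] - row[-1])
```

-6

row[3] = row[0]*row[-1] = 8*3 = 24 → [8, 0, 3, 24, 3]
reverse → [3, 24, 3, 0, 8]
row[4] = row[0]+row[-1] = 3+8 = 11 → [3, 24, 3, 0, 11]
pop() removes 11 → [3, 24, 3, 0]
insert 0 at 2 → [3, 24, 0, 3, 0]
pop() removes 0 → [3, 24, 0, 3]
row[-2] = row[-1]*row[0] = 3*3 = 9 → [3, 24, 9, 3]
pop() removes 3 → [3, 24, 9]
row[0]-row[-1] = 3-9 = -6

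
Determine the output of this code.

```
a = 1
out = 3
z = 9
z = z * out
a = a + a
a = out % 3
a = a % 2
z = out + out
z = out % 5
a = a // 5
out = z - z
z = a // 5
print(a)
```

z = 9*3 = 27
a = 1+1 = 2
a = 3%3 = 0
a = 0%2 = 0
z = 3+3 = 6
z = 3%5 = 3
a = 0//5 = 0
out = 3-3 = 0
z = 0//5 = 0

0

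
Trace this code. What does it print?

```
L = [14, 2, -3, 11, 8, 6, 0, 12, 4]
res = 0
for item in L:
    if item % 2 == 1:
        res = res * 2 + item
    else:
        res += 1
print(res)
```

18

item=14: not odd, res = 0+1 = 1
item=2: not odd, res = 1+1 = 2
item=-3: odd, res = 2*2+(-3) = 1
item=11: odd, res = 1*2+11 = 13
item=8: not odd, res = 13+1 = 14
item=6: not odd, res = 14+1 = 15
item=0: not odd, res = 15+1 = 16
item=12: not odd, res = 16+1 = 17
item=4: not odd, res = 17+1 = 18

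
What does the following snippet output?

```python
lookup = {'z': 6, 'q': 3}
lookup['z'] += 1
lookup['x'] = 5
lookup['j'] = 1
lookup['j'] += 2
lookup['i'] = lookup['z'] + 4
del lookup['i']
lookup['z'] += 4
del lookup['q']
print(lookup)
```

lookup['z'] = 6+1 = 7 → {'z': 7, 'q': 3}
lookup['x'] = 5 → {'z': 7, 'q': 3, 'x': 5}
lookup['j'] = 1 → {'z': 7, 'q': 3, 'x': 5, 'j': 1}
lookup['j'] = 1+2 = 3 → {'z': 7, 'q': 3, 'x': 5, 'j': 3}
lookup['i'] = lookup['z']+4 = 11 → {'z': 7, 'q': 3, 'x': 5, 'j': 3, 'i': 11}
del 'i' → {'z': 7, 'q': 3, 'x': 5, 'j': 3}
lookup['z'] = 7+4 = 11 → {'z': 11, 'q': 3, 'x': 5, 'j': 3}
del 'q' → {'z': 11, 'x': 5, 'j': 3}

{'z': 11, 'x': 5, 'j': 3}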